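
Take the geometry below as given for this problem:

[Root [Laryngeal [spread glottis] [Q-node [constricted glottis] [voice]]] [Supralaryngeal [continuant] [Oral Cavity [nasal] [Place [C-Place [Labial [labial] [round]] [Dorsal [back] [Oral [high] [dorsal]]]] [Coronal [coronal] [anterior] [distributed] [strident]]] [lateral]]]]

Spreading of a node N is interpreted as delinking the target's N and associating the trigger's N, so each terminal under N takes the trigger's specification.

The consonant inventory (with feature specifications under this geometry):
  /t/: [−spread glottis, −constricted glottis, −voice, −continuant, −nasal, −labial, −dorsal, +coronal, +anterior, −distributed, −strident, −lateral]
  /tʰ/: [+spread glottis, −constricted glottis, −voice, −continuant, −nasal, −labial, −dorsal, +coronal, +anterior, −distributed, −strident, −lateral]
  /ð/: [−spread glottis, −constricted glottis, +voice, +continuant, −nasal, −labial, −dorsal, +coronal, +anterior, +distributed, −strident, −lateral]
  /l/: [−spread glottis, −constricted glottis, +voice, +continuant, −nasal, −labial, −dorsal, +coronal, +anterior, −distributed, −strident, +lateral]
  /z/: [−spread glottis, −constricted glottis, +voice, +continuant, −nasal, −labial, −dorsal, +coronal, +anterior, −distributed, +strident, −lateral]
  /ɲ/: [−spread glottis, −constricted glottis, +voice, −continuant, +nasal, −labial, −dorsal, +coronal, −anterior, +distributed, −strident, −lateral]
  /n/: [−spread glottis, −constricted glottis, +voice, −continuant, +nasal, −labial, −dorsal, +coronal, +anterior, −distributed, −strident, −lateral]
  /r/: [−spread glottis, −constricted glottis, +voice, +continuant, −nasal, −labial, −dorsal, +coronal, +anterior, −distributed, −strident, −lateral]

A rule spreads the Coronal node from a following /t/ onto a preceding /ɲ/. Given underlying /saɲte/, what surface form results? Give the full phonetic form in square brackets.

[sante]

Terminals under Coronal in this geometry: [coronal], [anterior], [distributed], [strident].
Spreading Coronal from /t/ onto /ɲ/ replaces those values with /t/'s: [+coronal], [+anterior], [−distributed], [−strident]. Features outside Coronal ([spread glottis], [constricted glottis], [voice], …) stay as in /ɲ/.
The resulting bundle matches /n/ in the inventory; substituting it for /ɲ/ gives [sante].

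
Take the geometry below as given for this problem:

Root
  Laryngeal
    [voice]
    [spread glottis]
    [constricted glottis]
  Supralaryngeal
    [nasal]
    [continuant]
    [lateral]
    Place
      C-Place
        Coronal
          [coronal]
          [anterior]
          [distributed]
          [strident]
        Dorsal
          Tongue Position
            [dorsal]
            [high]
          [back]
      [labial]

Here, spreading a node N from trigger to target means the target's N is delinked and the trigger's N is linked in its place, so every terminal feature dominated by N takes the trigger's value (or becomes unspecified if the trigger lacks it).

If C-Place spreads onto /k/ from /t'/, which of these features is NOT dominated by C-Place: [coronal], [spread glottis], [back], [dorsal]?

[spread glottis]

Under this geometry, C-Place contains [coronal], [anterior], [distributed], [strident], [dorsal], [high], [back].
Of the listed options, [back], [coronal], [dorsal] are among these and would be overwritten by spreading C-Place.
But [spread glottis] is a dependent of Laryngeal, outside C-Place; it is therefore untouched by the spreading.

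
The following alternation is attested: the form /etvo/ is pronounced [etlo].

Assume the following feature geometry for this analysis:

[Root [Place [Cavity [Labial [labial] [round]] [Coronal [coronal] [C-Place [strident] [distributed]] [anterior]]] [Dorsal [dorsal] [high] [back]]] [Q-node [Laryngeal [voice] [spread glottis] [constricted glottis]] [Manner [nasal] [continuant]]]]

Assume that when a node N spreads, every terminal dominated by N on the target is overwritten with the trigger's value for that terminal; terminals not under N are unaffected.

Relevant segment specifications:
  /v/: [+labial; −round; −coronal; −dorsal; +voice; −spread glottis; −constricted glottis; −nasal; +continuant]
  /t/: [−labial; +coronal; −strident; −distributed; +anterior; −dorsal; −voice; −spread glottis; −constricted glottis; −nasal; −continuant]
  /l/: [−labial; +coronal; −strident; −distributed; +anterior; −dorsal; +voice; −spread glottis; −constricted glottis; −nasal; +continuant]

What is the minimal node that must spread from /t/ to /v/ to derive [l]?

/v/ and [l] differ in [labial], [round], [coronal], [anterior], [distributed], [strident]; every other specified feature is identical.
In this geometry the lowest node dominating all of them is Cavity: every daughter of Cavity dominates only a proper subset, so no lower node suffices.
If Cavity spreads, every terminal under it takes /t/'s value, producing [l] as observed.
Features on which the two segments disagree outside Cavity, such as [voice], [continuant], are unchanged — nothing dominating them spread, and Cavity is the minimal sufficient constituent.

Cavity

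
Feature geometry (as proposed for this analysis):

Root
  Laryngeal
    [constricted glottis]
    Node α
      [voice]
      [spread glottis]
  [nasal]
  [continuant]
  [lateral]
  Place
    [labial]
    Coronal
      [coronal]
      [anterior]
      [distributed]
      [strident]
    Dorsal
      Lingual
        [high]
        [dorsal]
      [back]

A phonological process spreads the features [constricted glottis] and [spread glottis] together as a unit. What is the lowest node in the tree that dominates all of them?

Laryngeal

[constricted glottis]: Root > Laryngeal > [constricted glottis].
[spread glottis]: Root > Laryngeal > Node α > [spread glottis].
These paths first converge at Laryngeal; no daughter of Laryngeal dominates all 2 features, so Laryngeal is the minimal constituent.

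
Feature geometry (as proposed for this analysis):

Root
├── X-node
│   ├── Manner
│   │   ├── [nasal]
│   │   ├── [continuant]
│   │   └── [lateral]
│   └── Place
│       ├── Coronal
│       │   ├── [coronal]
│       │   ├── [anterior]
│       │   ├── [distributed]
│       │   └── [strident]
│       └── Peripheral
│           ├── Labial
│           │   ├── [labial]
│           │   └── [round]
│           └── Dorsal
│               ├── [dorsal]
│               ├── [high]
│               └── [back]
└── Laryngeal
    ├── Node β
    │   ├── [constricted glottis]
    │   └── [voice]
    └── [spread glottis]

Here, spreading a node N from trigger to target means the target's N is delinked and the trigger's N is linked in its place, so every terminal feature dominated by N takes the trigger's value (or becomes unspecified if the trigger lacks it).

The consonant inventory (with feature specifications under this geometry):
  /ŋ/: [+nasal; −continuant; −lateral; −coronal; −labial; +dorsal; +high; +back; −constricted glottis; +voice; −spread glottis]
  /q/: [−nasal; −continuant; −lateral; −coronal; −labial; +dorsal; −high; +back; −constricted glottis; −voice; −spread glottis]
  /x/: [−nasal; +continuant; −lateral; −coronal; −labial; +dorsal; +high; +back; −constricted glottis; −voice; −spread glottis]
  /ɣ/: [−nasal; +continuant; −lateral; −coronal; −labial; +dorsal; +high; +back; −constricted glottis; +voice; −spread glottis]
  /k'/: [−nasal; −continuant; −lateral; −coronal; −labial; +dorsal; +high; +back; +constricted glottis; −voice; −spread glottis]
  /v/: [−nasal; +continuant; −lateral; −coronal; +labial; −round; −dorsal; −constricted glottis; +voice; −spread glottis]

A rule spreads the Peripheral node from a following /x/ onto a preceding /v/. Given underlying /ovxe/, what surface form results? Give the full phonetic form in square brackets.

[oɣxe]

The Peripheral node dominates the terminals [labial], [round], [dorsal], [high], [back].
After delinking /v/'s Peripheral and linking /x/'s, the affected terminals become [−labial], [+dorsal], [+high], [+back]; [nasal], [continuant], [lateral], … (outside Peripheral) are retained from /v/.
The resulting bundle matches /ɣ/ in the inventory; substituting it for /v/ gives [oɣxe].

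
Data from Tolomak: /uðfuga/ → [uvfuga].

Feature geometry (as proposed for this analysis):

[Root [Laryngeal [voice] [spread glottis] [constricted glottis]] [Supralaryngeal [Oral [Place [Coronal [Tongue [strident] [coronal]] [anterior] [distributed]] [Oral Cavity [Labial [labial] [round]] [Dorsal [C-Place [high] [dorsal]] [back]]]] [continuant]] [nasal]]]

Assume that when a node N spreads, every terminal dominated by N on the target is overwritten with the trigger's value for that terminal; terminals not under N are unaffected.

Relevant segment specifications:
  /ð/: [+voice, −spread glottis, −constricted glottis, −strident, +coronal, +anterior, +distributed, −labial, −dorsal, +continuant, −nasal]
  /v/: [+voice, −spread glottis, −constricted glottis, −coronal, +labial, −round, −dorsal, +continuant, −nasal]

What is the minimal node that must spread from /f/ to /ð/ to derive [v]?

Comparing /ð/ with its surface form [v], the features that change are [labial], [round], [coronal], [anterior], [distributed], [strident].
These terminals are all dominated by Place, and no proper subconstituent of Place covers them all; Place is their lowest common ancestor.
Spreading Place from /f/ overwrites each of those terminals with /f/'s values, yielding exactly [v].
[voice] stays as in /ð/ although /f/ differs there, so no node dominating it spread; among the remaining candidates Place is the lowest that derives the output.

Place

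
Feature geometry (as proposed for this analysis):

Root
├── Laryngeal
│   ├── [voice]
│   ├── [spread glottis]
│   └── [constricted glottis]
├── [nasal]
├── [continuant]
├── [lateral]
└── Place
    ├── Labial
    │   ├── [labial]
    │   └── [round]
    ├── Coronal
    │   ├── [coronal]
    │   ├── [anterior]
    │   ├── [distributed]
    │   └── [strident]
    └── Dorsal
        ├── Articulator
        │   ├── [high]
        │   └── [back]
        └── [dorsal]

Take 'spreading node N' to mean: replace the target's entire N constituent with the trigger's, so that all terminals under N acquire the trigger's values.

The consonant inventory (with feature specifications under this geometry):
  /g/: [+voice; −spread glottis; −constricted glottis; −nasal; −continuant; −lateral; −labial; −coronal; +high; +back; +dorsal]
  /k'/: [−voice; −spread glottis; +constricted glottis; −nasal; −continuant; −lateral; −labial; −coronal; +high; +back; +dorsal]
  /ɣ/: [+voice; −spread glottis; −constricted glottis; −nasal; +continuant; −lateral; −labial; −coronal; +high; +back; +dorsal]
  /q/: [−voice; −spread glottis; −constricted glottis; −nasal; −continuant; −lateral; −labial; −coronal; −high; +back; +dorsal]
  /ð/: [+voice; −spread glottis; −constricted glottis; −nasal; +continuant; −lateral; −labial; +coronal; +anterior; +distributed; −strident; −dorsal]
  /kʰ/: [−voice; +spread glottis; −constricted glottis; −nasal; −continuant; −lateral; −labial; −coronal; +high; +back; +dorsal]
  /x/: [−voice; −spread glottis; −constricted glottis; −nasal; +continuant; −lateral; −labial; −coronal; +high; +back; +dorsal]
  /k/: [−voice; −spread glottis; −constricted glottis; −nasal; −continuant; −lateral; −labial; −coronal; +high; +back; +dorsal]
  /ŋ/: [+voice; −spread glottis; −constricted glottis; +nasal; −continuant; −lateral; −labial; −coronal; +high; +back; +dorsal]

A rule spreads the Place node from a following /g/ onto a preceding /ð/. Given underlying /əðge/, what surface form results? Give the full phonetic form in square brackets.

[əɣge]

Place immediately or transitively dominates [labial], [round], [coronal], [anterior], [distributed], [strident], [high], [back], [dorsal].
The target acquires /g/'s values for everything under Place — [−labial], [−coronal], [+high], [+back], [+dorsal] — while keeping its own [voice], [spread glottis], [constricted glottis], ….
The resulting bundle matches /ɣ/ in the inventory; substituting it for /ð/ gives [əɣge].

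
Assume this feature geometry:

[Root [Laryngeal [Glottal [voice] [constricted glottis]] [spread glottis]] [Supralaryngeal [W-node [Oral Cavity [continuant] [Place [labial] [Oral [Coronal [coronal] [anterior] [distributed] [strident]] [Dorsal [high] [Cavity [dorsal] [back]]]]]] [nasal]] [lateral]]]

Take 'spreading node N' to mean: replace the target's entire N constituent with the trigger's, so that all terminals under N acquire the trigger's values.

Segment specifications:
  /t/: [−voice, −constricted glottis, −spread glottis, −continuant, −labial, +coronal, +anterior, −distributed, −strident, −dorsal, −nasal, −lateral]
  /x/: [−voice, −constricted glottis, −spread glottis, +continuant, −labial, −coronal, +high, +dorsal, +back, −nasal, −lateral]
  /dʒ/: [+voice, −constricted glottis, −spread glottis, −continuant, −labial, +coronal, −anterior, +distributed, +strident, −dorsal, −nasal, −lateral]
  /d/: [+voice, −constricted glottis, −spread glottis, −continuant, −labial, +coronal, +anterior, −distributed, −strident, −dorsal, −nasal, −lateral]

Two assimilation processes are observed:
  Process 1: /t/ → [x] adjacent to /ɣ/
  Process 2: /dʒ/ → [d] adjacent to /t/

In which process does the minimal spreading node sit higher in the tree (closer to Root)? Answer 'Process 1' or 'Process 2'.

Process 1 alters [continuant], [coronal], [anterior], [distributed], [strident], [dorsal], [high], [back]; the lowest common ancestor is Oral Cavity (depth 3 from Root).
Process 2: the features that change are [anterior], [distributed], [strident]; the minimal node is Coronal (depth 6).
Oral Cavity (depth 3) sits above Coronal (depth 6), making Process 1 the one with the higher spreading node.

Process 1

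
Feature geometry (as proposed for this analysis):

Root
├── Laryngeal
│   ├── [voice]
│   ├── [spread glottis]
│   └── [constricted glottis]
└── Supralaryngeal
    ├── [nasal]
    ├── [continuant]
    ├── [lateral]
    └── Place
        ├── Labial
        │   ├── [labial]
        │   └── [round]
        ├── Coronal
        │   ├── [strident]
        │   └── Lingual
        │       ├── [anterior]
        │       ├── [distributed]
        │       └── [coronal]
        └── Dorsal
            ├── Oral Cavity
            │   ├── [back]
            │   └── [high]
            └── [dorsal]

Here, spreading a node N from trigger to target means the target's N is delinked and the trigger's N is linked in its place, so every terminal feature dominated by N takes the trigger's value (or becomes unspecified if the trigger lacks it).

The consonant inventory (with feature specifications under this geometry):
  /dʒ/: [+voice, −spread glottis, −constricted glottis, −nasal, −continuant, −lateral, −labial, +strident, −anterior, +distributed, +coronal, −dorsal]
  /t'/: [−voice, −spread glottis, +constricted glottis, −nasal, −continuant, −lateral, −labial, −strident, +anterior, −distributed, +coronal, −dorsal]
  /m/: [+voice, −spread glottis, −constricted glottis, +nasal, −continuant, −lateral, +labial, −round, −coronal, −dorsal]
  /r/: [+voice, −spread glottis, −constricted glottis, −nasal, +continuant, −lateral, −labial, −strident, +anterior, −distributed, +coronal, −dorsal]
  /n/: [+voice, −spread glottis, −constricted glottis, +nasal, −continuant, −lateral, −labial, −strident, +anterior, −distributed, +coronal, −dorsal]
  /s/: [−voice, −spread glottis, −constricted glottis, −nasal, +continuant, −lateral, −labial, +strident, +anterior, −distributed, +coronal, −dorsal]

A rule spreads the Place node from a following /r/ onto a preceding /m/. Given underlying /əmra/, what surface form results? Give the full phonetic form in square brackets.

Terminals under Place in this geometry: [labial], [round], [strident], [anterior], [distributed], [coronal], [back], [high], [dorsal].
After delinking /m/'s Place and linking /r/'s, the affected terminals become [−labial], [−strident], [+anterior], [−distributed], [+coronal], [−dorsal]; [voice], [spread glottis], [constricted glottis], … (outside Place) are retained from /m/.
Among the inventory, only /n/ has exactly this specification, giving the surface form [ənra].

[ənra]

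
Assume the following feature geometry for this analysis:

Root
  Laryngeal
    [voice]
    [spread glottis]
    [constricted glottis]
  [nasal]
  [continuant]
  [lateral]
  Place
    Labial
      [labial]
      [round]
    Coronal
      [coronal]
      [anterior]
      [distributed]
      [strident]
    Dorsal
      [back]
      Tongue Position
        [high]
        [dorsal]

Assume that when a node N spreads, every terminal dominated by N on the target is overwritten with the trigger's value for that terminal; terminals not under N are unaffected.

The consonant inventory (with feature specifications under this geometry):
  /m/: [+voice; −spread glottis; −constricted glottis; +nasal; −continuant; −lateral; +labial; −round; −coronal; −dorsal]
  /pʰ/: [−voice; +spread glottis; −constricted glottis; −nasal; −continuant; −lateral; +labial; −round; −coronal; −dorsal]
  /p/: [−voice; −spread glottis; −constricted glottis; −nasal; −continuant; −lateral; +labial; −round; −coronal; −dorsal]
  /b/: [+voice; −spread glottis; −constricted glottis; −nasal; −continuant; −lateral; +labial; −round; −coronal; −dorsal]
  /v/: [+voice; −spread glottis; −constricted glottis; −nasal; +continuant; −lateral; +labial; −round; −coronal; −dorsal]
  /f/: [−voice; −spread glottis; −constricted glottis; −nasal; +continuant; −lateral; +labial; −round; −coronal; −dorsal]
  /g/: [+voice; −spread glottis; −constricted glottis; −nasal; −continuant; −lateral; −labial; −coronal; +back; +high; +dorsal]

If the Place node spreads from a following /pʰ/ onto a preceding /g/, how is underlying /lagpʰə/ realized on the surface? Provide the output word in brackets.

Place immediately or transitively dominates [labial], [round], [coronal], [anterior], [distributed], [strident], [back], [high], [dorsal].
The target acquires /pʰ/'s values for everything under Place — [+labial], [−round], [−coronal], [−dorsal] — while keeping its own [voice], [spread glottis], [constricted glottis], ….
Among the inventory, only /b/ has exactly this specification, giving the surface form [labpʰə].

[labpʰə]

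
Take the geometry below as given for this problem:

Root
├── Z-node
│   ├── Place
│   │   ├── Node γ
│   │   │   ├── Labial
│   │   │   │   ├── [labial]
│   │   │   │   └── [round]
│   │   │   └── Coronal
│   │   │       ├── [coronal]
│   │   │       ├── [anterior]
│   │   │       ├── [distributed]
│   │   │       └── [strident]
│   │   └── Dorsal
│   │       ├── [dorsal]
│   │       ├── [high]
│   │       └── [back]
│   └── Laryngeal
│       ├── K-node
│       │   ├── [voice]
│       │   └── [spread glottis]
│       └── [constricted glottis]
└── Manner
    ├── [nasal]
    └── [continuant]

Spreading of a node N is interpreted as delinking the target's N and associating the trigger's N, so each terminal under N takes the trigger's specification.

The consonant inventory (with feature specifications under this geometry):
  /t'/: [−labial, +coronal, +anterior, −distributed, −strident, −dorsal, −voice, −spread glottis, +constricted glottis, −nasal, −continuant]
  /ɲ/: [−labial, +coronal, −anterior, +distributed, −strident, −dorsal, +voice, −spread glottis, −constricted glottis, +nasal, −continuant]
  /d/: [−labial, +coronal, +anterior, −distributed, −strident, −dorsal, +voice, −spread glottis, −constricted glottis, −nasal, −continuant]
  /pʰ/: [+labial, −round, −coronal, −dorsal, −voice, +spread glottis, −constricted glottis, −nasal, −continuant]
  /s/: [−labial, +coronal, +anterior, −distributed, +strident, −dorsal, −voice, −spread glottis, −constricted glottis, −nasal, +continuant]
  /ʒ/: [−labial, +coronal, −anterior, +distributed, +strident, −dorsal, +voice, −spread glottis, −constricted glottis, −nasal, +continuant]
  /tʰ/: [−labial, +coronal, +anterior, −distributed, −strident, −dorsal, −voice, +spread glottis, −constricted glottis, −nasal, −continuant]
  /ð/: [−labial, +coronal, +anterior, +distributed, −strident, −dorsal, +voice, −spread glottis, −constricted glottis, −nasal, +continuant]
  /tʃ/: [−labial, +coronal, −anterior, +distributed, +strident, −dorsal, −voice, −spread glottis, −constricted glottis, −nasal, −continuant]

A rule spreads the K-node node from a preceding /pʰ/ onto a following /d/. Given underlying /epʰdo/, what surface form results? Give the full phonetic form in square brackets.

[epʰtʰo]

The K-node node dominates the terminals [voice], [spread glottis].
After delinking /d/'s K-node and linking /pʰ/'s, the affected terminals become [−voice], [+spread glottis]; [labial], [coronal], [anterior], … (outside K-node) are retained from /d/.
This feature bundle is that of [tʰ], so /epʰdo/ surfaces as [epʰtʰo].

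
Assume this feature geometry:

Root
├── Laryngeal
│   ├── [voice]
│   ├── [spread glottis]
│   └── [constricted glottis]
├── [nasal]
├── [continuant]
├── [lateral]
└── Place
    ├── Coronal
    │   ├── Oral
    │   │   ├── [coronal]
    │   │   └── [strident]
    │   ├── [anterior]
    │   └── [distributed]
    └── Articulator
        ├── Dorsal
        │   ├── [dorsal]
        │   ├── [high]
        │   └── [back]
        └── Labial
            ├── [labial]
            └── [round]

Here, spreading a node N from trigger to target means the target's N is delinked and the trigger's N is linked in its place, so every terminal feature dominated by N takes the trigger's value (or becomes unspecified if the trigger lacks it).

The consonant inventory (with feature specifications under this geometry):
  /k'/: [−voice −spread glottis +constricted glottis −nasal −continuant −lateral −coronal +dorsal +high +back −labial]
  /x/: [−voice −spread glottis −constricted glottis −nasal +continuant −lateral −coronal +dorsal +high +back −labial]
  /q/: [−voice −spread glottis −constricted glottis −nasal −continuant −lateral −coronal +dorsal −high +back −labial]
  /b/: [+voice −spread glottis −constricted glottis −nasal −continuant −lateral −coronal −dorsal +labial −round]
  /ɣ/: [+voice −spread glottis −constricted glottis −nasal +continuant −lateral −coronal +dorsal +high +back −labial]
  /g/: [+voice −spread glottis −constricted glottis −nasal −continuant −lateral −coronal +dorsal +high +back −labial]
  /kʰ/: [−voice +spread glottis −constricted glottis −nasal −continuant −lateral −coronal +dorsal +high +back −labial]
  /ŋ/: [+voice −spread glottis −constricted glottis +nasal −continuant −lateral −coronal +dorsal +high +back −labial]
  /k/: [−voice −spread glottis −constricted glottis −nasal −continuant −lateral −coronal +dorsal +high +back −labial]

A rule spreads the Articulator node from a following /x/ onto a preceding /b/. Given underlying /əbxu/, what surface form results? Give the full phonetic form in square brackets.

[əgxu]

Articulator immediately or transitively dominates [dorsal], [high], [back], [labial], [round].
The target acquires /x/'s values for everything under Articulator — [+dorsal], [+high], [+back], [−labial] — while keeping its own [voice], [spread glottis], [constricted glottis], ….
Among the inventory, only /g/ has exactly this specification, giving the surface form [əgxu].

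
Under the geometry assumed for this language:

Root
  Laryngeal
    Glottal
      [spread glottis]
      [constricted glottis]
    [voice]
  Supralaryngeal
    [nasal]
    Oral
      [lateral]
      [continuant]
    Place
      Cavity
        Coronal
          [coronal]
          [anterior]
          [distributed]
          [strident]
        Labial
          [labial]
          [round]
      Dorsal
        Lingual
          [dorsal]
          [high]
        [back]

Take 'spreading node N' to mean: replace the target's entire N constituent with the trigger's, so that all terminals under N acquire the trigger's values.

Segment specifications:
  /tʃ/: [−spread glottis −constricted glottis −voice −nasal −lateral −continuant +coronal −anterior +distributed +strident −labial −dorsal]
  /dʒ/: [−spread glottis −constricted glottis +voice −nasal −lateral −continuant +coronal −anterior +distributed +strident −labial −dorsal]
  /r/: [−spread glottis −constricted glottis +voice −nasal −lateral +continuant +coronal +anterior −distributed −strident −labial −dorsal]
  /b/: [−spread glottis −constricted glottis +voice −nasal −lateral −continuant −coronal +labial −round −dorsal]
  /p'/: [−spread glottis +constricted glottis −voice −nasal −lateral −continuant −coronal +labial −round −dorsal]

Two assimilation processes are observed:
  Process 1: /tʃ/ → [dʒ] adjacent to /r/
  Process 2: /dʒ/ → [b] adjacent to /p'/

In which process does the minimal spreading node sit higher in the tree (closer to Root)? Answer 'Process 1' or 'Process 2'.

Process 1

Process 1: the feature that changes is [voice]; the minimal node is [voice] (depth 2).
In Process 2, [labial], [round], [coronal], [anterior], [distributed], [strident] change, so the minimal spreading node is Cavity at depth 3.
Depth 2 < depth 3; Process 1 involves the structurally higher constituent [voice].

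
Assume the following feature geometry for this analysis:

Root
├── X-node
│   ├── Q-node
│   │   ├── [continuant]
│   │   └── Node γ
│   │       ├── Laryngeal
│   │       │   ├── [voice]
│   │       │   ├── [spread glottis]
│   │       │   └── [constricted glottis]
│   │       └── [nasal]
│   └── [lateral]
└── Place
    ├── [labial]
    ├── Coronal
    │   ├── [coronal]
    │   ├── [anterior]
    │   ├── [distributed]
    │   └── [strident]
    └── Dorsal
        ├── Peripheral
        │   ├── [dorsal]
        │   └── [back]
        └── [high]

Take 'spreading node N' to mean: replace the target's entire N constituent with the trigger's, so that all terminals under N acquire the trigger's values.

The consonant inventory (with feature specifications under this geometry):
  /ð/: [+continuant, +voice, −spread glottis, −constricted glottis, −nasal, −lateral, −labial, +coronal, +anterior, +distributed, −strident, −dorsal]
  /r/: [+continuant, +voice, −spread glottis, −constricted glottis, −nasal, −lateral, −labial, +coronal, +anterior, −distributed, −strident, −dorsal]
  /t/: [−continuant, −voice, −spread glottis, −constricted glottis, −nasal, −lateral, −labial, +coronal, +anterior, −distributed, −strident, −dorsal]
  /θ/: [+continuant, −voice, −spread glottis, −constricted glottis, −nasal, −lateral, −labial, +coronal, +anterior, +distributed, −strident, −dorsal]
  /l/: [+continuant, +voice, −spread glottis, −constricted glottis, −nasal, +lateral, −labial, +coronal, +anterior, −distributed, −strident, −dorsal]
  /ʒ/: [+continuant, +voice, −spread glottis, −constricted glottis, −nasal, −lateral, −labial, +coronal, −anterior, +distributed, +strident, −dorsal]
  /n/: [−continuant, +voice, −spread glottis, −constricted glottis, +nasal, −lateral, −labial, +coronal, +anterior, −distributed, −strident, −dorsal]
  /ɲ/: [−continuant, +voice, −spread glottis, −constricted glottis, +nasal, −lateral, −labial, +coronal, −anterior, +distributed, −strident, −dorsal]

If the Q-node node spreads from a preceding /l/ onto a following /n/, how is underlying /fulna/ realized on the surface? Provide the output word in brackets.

[fulra]

Q-node immediately or transitively dominates [continuant], [voice], [spread glottis], [constricted glottis], [nasal].
After delinking /n/'s Q-node and linking /l/'s, the affected terminals become [+continuant], [+voice], [−spread glottis], [−constricted glottis], [−nasal]; [lateral], [labial], [coronal], … (outside Q-node) are retained from /n/.
The resulting bundle matches /r/ in the inventory; substituting it for /n/ gives [fulra].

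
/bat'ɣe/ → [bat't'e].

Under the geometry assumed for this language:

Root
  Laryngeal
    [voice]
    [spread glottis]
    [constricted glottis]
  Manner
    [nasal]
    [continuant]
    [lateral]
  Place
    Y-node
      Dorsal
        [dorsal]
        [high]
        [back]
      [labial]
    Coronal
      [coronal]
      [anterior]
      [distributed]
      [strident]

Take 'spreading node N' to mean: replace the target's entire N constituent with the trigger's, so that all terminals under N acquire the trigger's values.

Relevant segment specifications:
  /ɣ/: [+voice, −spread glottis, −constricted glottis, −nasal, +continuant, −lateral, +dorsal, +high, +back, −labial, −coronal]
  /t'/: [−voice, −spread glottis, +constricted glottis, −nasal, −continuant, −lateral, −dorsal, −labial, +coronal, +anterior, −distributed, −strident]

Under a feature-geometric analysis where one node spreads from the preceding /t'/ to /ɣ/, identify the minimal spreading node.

/ɣ/ and [t'] differ in [voice], [constricted glottis], [continuant], [coronal], [anterior], [distributed], [strident], [dorsal], [high], [back]; every other specified feature is identical.
These terminals are all dominated by Root, and no proper subconstituent of Root covers them all; Root is their lowest common ancestor.
If Root spreads, every terminal under it takes /t'/'s value, producing [t'] as observed.

Root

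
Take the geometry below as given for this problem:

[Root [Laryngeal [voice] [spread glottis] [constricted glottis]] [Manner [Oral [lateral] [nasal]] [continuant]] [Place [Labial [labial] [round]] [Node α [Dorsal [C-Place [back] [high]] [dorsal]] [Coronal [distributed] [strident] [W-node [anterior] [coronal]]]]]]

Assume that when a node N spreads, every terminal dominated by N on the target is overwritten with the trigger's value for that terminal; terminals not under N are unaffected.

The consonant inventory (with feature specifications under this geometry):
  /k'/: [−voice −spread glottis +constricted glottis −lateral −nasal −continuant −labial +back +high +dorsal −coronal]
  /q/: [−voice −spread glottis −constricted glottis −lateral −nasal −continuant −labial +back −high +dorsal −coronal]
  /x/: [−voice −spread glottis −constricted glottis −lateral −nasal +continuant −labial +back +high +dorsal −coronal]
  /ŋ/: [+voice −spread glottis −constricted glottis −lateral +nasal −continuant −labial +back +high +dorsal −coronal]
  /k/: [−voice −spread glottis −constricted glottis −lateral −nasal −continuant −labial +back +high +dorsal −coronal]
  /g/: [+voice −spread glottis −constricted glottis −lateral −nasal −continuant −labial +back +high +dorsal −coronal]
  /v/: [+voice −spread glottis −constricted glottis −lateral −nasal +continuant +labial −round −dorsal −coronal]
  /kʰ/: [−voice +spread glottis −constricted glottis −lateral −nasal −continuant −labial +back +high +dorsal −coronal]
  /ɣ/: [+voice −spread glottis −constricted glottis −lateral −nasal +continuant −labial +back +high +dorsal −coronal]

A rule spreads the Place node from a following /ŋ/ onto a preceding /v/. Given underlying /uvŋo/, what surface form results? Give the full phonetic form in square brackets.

Place immediately or transitively dominates [labial], [round], [back], [high], [dorsal], [distributed], [strident], [anterior], [coronal].
After delinking /v/'s Place and linking /ŋ/'s, the affected terminals become [−labial], [+back], [+high], [+dorsal], [−coronal]; [voice], [spread glottis], [constricted glottis], … (outside Place) are retained from /v/.
Among the inventory, only /ɣ/ has exactly this specification, giving the surface form [uɣŋo].

[uɣŋo]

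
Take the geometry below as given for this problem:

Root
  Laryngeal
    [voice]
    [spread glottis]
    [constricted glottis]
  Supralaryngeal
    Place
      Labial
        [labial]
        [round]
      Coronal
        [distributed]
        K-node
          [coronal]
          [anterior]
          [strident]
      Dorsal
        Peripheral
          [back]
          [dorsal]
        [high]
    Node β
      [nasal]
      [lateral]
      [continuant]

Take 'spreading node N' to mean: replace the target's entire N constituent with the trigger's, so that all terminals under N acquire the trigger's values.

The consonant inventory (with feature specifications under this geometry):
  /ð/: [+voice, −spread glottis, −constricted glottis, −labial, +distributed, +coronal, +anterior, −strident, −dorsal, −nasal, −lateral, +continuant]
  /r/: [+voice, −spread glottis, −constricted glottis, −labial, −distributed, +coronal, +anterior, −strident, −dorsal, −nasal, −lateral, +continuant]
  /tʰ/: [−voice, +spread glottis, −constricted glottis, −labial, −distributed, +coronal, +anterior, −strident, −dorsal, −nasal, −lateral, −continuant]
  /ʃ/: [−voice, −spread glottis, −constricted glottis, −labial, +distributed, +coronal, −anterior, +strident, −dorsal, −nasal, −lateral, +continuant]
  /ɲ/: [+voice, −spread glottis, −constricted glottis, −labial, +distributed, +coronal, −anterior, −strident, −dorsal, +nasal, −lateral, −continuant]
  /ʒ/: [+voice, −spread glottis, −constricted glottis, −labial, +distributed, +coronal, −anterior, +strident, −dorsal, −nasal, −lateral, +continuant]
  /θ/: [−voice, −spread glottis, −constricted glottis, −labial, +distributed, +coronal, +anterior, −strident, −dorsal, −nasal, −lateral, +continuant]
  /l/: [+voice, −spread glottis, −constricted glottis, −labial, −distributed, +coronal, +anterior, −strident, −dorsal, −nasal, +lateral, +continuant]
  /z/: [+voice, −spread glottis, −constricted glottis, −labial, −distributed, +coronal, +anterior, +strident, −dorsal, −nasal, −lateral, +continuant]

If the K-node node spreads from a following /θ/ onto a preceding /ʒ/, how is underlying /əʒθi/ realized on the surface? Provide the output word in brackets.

[əðθi]

K-node immediately or transitively dominates [coronal], [anterior], [strident].
After delinking /ʒ/'s K-node and linking /θ/'s, the affected terminals become [+coronal], [+anterior], [−strident]; [voice], [spread glottis], [constricted glottis], … (outside K-node) are retained from /ʒ/.
The resulting bundle matches /ð/ in the inventory; substituting it for /ʒ/ gives [əðθi].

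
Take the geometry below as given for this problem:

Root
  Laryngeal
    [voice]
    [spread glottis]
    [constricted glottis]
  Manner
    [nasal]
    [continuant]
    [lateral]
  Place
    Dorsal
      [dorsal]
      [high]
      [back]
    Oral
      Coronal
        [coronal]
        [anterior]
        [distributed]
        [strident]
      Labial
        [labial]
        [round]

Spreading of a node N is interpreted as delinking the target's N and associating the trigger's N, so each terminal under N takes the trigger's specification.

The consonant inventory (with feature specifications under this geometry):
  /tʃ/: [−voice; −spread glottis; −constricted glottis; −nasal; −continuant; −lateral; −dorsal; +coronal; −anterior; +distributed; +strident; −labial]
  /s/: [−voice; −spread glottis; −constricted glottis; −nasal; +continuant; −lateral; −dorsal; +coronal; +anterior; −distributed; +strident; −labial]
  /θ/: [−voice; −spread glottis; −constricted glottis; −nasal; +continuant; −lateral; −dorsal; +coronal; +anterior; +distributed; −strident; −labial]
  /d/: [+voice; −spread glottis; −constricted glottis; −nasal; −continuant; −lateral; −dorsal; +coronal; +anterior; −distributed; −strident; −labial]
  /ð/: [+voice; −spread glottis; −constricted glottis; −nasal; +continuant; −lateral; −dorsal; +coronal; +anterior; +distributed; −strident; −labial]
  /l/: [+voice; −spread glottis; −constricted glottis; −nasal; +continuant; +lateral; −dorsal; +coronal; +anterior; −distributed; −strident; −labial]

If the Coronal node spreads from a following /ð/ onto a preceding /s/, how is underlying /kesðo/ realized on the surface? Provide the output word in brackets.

[keθðo]

Terminals under Coronal in this geometry: [coronal], [anterior], [distributed], [strident].
After delinking /s/'s Coronal and linking /ð/'s, the affected terminals become [+coronal], [+anterior], [+distributed], [−strident]; [voice], [spread glottis], [constricted glottis], … (outside Coronal) are retained from /s/.
Among the inventory, only /θ/ has exactly this specification, giving the surface form [keθðo].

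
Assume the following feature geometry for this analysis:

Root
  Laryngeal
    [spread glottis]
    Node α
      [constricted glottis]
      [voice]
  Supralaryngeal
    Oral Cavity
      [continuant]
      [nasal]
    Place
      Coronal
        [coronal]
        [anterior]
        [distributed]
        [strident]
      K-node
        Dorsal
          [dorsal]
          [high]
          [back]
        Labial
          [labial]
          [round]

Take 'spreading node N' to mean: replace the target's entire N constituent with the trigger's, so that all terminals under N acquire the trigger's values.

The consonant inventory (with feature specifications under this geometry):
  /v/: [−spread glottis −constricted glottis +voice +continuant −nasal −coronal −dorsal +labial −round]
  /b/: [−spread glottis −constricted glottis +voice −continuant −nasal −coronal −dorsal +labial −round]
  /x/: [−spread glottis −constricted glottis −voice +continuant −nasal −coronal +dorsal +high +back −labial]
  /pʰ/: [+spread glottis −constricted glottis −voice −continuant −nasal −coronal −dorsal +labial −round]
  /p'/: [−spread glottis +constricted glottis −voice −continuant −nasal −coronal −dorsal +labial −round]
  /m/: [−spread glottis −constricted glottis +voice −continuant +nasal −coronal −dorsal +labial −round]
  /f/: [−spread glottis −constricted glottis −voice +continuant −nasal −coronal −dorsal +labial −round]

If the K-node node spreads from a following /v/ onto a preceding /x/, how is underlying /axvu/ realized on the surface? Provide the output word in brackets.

Terminals under K-node in this geometry: [dorsal], [high], [back], [labial], [round].
After delinking /x/'s K-node and linking /v/'s, the affected terminals become [−dorsal], [+labial], [−round]; [spread glottis], [constricted glottis], [voice], … (outside K-node) are retained from /x/.
Among the inventory, only /f/ has exactly this specification, giving the surface form [afvu].

[afvu]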